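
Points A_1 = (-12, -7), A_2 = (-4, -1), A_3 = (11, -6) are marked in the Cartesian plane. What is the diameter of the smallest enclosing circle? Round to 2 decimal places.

23.02

Side lengths²: A_1A_2² = 100, A_1A_3² = 530, A_2A_3² = 250.
Since A_1A_3² = 530 ≥ 250 + 100 = 350, the angle opposite A_1A_3 is not acute, so the smallest enclosing circle has A_1A_3 as diameter.
Centre = midpoint of A_1A_3 = (-0.5, -6.5), r² = 530/4 = 132.5.
Diameter = 2r = 2√(132.5) ≈ 23.02.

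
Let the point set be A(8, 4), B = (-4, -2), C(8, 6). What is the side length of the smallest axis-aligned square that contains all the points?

The bounding box has width 12 and height 8.
An axis-aligned square enclosing the set must have side ≥ max(width, height).
So the minimum side is max(12, 8) = 12.

12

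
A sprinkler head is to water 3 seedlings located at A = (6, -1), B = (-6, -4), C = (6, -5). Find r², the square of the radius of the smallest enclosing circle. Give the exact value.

Side lengths²: AB² = 153, AC² = 16, BC² = 145.
Since AB² = 153 < 145 + 16 = 161, the triangle is acute, so the smallest enclosing circle is the circumcircle.
Circumcentre = (0.125, -3), r² = 38.515625.

38.515625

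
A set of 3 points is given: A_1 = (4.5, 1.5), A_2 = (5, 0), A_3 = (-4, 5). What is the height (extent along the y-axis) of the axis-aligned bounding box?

max y = 5, min y = 0, so height = 5.

5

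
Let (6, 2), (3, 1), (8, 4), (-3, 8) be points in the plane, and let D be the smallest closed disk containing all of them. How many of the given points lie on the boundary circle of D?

2

The farthest pair is (8, 4)–(-3, 8) with squared distance 137. The circle on this segment as diameter has centre (2.5, 6) and r² = 137/4 = 34.25.
Check (6, 2): distance² to centre = 28.25 ≤ 34.25, so it lies inside.
All remaining points lie in this disk, and no smaller disk contains both endpoints, so this is the minimum enclosing circle.
The points at distance exactly r from the centre are (8, 4), (-3, 8) — 2 points.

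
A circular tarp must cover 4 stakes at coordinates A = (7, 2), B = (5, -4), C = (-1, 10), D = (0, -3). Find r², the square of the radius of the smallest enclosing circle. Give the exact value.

58

By Welzl's lemma the MEC is supported by two points (diametrically opposite) or three points (on a circumcircle).
The farthest pair is B–C with squared distance 232. The circle on this segment as diameter has centre (2, 3) and r² = 232/4 = 58.
Check A: distance² to centre = 26 ≤ 58, so it lies inside.
All remaining points lie in this disk, and no smaller disk contains both endpoints, so this is the minimum enclosing circle.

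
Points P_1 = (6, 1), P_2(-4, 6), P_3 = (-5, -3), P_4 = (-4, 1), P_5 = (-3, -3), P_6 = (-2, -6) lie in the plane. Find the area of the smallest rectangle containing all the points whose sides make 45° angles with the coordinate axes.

112.5

In coordinates u = x + y, v = x − y the rectangle is axis-aligned; the map (x,y)→(u,v) scales areas by 2.
u-values: 7, 2, -8, -3, -6, -8; range = 7 − (-8) = 15.
v-values: 5, -10, -2, -5, 0, 4; range = 5 − (-10) = 15.
Area = (15 × 15) / 2 = 112.5.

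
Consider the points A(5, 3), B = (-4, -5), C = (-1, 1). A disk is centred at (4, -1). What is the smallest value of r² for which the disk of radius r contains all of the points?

The required radius is the distance from (4, -1) to the farthest point.
Squared distances: 17, 80, 29.
Maximum is 80, attained at B.

80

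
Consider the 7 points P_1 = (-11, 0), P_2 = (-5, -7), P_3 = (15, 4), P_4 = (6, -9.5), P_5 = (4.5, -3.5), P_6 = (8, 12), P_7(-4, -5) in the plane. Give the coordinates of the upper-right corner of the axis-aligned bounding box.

x-range [-11, 15], y-range [-9.5, 12].
The upper-right corner is (15, 12).

(15, 12)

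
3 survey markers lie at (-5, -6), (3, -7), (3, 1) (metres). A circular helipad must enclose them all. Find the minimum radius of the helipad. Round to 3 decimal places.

5.356

Call the three points A, B, C in the order given.
Side lengths²: AB² = 65, AC² = 113, BC² = 64.
Since AC² = 113 < 65 + 64 = 129, the triangle is acute, so the smallest enclosing circle is the circumcircle.
Circumcentre = (-0.5625, -3), r² = 28.69140625.
r = √(28.69140625) ≈ 5.356.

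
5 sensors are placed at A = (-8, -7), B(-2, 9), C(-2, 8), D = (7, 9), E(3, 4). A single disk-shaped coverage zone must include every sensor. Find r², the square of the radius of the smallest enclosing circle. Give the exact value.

120.25

The minimum enclosing circle of a finite set is fixed by two of the points (as a diameter) or three (as a circumcircle).
The farthest pair is A–D with squared distance 481. The circle on this segment as diameter has centre (-0.5, 1) and r² = 481/4 = 120.25.
Check B: distance² to centre = 66.25 ≤ 120.25, so it lies inside.
All remaining points lie in this disk, and no smaller disk contains both endpoints, so this is the minimum enclosing circle.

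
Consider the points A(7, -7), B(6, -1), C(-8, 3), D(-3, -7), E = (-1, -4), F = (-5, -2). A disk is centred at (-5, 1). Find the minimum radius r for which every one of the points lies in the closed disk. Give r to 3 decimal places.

14.422

The required radius is the distance from (-5, 1) to the farthest point.
Squared distances: 208, 125, 13, 68, 41, 9.
Maximum is 208, attained at A.
r = √208 ≈ 14.422.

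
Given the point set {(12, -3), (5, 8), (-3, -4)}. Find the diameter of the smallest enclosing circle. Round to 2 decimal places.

16.44

Call the three points A, B, C in the order given.
Side lengths²: AB² = 170, AC² = 226, BC² = 208.
Since AC² = 226 < 208 + 170 = 378, the triangle is acute, so the smallest enclosing circle is the circumcircle.
Circumcentre = (184/43, -8/43), r² = 124865/1849.
Diameter = 2r = 2√(124865/1849) ≈ 16.44.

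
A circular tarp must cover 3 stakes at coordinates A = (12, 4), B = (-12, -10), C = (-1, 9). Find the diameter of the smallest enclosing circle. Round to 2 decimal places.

27.78

Side lengths²: AB² = 772, AC² = 194, BC² = 482.
Since AB² = 772 ≥ 482 + 194 = 676, the angle opposite AB is not acute, so the smallest enclosing circle has AB as diameter.
Centre = midpoint of AB = (0, -3), r² = 772/4 = 193.
Diameter = 2r = 2√193 ≈ 27.78.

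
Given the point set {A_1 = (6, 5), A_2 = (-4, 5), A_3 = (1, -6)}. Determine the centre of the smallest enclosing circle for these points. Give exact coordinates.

(1, 7/11)

Side lengths²: A_1A_2² = 100, A_1A_3² = 146, A_2A_3² = 146.
Since A_2A_3² = 146 < 146 + 100 = 246, the triangle is acute, so the smallest enclosing circle is the circumcircle.
Circumcentre = (1, 7/11), r² = 5329/121.
Centre = (1, 7/11).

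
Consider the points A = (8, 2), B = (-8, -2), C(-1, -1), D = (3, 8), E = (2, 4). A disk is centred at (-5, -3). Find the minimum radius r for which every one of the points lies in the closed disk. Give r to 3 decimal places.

The required radius is the distance from (-5, -3) to the farthest point.
Squared distances: 194, 10, 20, 185, 98.
Maximum is 194, attained at A.
r = √194 ≈ 13.928.

13.928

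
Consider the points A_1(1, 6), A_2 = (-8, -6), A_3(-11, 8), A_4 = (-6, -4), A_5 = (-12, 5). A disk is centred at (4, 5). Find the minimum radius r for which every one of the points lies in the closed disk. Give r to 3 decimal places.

The required radius is the distance from (4, 5) to the farthest point.
Squared distances: 10, 265, 234, 181, 256.
Maximum is 265, attained at A_2.
r = √265 ≈ 16.279.

16.279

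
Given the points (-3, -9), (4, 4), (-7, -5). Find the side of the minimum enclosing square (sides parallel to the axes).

13

The bounding box has width 11 and height 13.
An axis-aligned square enclosing the set must have side ≥ max(width, height).
So the minimum side is max(11, 13) = 13.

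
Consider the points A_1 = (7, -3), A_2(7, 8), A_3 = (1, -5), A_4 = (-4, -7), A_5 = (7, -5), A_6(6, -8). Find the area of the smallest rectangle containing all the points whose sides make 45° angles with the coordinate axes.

195

In coordinates u = x + y, v = x − y the rectangle is axis-aligned; the map (x,y)→(u,v) scales areas by 2.
u-values: 4, 15, -4, -11, 2, -2; range = 15 − (-11) = 26.
v-values: 10, -1, 6, 3, 12, 14; range = 14 − (-1) = 15.
Area = (26 × 15) / 2 = 195.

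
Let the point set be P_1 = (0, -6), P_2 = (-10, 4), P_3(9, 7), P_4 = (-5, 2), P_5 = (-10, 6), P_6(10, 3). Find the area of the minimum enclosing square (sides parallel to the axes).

400

The bounding box has width 20 and height 13.
An axis-aligned square enclosing the set must have side ≥ max(width, height).
So the minimum side is max(20, 13) = 20.
Area = 20² = 400.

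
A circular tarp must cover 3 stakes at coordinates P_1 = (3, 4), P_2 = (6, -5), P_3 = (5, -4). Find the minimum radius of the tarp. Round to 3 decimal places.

Side lengths²: P_1P_2² = 90, P_1P_3² = 68, P_2P_3² = 2.
Since P_1P_2² = 90 ≥ 68 + 2 = 70, the angle opposite P_1P_2 is not acute, so the smallest enclosing circle has P_1P_2 as diameter.
Centre = midpoint of P_1P_2 = (4.5, -0.5), r² = 90/4 = 22.5.
r = √(22.5) ≈ 4.743.

4.743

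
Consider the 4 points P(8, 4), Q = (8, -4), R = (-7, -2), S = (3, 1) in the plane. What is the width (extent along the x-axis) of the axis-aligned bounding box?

15

max x = 8, min x = -7, so width = 15.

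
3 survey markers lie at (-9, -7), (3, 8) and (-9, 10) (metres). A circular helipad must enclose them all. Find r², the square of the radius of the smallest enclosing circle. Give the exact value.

94.8125

Call the three points A, B, C in the order given.
Side lengths²: AB² = 369, AC² = 289, BC² = 148.
Since AB² = 369 < 289 + 148 = 437, the triangle is acute, so the smallest enclosing circle is the circumcircle.
Circumcentre = (-4.25, 1.5), r² = 94.8125.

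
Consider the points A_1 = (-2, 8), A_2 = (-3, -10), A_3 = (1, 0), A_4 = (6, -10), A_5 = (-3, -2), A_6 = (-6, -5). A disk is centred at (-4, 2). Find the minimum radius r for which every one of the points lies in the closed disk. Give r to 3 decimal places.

15.620

The required radius is the distance from (-4, 2) to the farthest point.
Squared distances: 40, 145, 29, 244, 17, 53.
Maximum is 244, attained at A_4.
r = √244 ≈ 15.620.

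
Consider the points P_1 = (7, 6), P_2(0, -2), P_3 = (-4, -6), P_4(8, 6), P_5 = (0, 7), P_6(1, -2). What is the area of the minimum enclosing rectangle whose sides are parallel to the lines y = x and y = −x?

In coordinates u = x + y, v = x − y the rectangle is axis-aligned; the map (x,y)→(u,v) scales areas by 2.
u-values: 13, -2, -10, 14, 7, -1; range = 14 − (-10) = 24.
v-values: 1, 2, 2, 2, -7, 3; range = 3 − (-7) = 10.
Area = (24 × 10) / 2 = 120.

120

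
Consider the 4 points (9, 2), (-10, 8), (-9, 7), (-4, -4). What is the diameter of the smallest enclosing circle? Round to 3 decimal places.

The minimum enclosing circle of a finite set is fixed by two of the points (as a diameter) or three (as a circumcircle).
The farthest pair is (9, 2)–(-10, 8) with squared distance 397. The circle on this segment as diameter has centre (-0.5, 5) and r² = 397/4 = 99.25.
Check (-9, 7): distance² to centre = 76.25 ≤ 99.25, so it lies inside.
All remaining points lie in this disk, and no smaller disk contains both endpoints, so this is the minimum enclosing circle.
Diameter = 2r = 2√(99.25) ≈ 19.925.

19.925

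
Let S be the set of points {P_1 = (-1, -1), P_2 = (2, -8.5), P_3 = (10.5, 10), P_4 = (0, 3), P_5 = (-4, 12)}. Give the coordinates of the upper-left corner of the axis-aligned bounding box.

(-4, 12)

x-range [-4, 10.5], y-range [-8.5, 12].
The upper-left corner is (-4, 12).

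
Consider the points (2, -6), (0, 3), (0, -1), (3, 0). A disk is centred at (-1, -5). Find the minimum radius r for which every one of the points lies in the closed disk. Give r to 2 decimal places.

8.06

The required radius is the distance from (-1, -5) to the farthest point.
Squared distances: 10, 65, 17, 41.
Maximum is 65, attained at (0, 3).
r = √65 ≈ 8.06.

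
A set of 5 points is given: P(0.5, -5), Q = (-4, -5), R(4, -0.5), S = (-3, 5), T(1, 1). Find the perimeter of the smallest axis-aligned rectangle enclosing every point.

Width = max x − min x = 4 − (-4) = 8.
Height = max y − min y = 5 − (-5) = 10.
Perimeter = 2(8 + 10) = 36.

36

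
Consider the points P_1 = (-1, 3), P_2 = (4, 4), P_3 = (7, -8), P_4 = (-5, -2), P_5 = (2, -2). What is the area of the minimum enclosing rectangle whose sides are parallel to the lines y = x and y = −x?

142.5

In coordinates u = x + y, v = x − y the rectangle is axis-aligned; the map (x,y)→(u,v) scales areas by 2.
u-values: 2, 8, -1, -7, 0; range = 8 − (-7) = 15.
v-values: -4, 0, 15, -3, 4; range = 15 − (-4) = 19.
Area = (15 × 19) / 2 = 142.5.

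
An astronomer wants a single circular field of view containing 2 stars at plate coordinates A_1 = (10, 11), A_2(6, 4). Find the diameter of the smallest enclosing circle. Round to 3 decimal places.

8.062

The smallest circle enclosing two points has them as diameter endpoints.
Centre = midpoint = (8, 7.5); r² = |A_1A_2|²/4 = 65/4 = 16.25.
Diameter = 2r = 2√(16.25) ≈ 8.062.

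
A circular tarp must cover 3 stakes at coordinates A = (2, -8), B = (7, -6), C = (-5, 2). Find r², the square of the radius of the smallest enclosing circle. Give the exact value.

52

Side lengths²: AB² = 29, AC² = 149, BC² = 208.
Since BC² = 208 ≥ 149 + 29 = 178, the angle opposite BC is not acute, so the smallest enclosing circle has BC as diameter.
Centre = midpoint of BC = (1, -2), r² = 208/4 = 52.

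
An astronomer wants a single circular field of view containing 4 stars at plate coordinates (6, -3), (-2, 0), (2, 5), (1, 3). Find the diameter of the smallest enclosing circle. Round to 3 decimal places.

9.410

The minimum enclosing circle of a finite set is fixed by two of the points (as a diameter) or three (as a circumcircle).
The minimum enclosing circle is determined by three boundary points: (6, -3), (-2, 0), (2, 5).
Their circumcentre is (35/13, 9/26) with r² = 14965/676.
The farthest remaining point (1, 3) is at distance² 6697/676 ≤ 14965/676.
Diameter = 2r = 2√(14965/676) ≈ 9.410.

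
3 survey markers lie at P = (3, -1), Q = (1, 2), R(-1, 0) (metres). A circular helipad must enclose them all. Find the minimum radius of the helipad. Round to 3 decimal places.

Side lengths²: PQ² = 13, PR² = 17, QR² = 8.
Since PR² = 17 < 13 + 8 = 21, the triangle is acute, so the smallest enclosing circle is the circumcircle.
Circumcentre = (1.1, -0.1), r² = 4.42.
r = √(4.42) ≈ 2.102.

2.102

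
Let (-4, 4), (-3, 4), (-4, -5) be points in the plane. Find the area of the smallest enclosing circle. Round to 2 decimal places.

64.40

Call the three points A, B, C in the order given.
Side lengths²: AB² = 1, AC² = 81, BC² = 82.
Since BC² = 82 ≥ 81 + 1 = 82, the angle opposite BC is not acute, so the smallest enclosing circle has BC as diameter.
Centre = midpoint of BC = (-3.5, -0.5), r² = 82/4 = 20.5.
Area = π·r² = π·20.5 ≈ 64.40.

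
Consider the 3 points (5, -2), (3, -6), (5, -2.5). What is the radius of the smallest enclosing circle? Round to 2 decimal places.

Call the three points A, B, C in the order given.
Side lengths²: AB² = 20, AC² = 0.25, BC² = 16.25.
Since AB² = 20 ≥ 16.25 + 0.25 = 16.5, the angle opposite AB is not acute, so the smallest enclosing circle has AB as diameter.
Centre = midpoint of AB = (4, -4), r² = 20/4 = 5.
r = √5 ≈ 2.24.

2.24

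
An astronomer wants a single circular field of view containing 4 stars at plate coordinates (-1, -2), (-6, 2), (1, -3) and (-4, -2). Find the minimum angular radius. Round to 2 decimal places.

4.30

A smallest enclosing disk is always determined by at most three of the input points on its boundary.
The farthest pair is (-6, 2)–(1, -3) with squared distance 74. The circle on this segment as diameter has centre (-2.5, -0.5) and r² = 74/4 = 18.5.
Check (-1, -2): distance² to centre = 4.5 ≤ 18.5, so it lies inside.
All remaining points lie in this disk, and no smaller disk contains both endpoints, so this is the minimum enclosing circle.
r = √(18.5) ≈ 4.30.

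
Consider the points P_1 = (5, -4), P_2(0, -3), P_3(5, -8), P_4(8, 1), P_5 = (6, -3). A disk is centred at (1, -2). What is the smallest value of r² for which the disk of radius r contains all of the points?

The required radius is the distance from (1, -2) to the farthest point.
Squared distances: 20, 2, 52, 58, 26.
Maximum is 58, attained at P_4.

58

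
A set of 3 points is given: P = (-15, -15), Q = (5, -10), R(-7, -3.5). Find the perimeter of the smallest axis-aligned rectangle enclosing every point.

Width = max x − min x = 5 − (-15) = 20.
Height = max y − min y = -3.5 − (-15) = 11.5.
Perimeter = 2(20 + 11.5) = 63.

63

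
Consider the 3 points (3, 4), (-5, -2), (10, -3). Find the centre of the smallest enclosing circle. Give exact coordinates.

Call the three points A, B, C in the order given.
Side lengths²: AB² = 100, AC² = 98, BC² = 226.
Since BC² = 226 ≥ 100 + 98 = 198, the angle opposite BC is not acute, so the smallest enclosing circle has BC as diameter.
Centre = midpoint of BC = (2.5, -2.5), r² = 226/4 = 56.5.
Centre = (2.5, -2.5).

(2.5, -2.5)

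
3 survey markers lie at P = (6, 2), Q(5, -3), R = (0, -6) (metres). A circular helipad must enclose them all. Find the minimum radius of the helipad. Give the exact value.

Side lengths²: PQ² = 26, PR² = 100, QR² = 34.
Since PR² = 100 ≥ 34 + 26 = 60, the angle opposite PR is not acute, so the smallest enclosing circle has PR as diameter.
Centre = midpoint of PR = (3, -2), r² = 100/4 = 25.
r = √25 = 5.

5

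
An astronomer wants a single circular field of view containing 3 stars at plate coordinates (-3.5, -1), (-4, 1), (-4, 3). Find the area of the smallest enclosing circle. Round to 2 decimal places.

Call the three points A, B, C in the order given.
Side lengths²: AB² = 4.25, AC² = 16.25, BC² = 4.
Since AC² = 16.25 ≥ 4.25 + 4 = 8.25, the angle opposite AC is not acute, so the smallest enclosing circle has AC as diameter.
Centre = midpoint of AC = (-3.75, 1), r² = 16.25/4 = 4.0625.
Area = π·r² = π·4.0625 ≈ 12.76.

12.76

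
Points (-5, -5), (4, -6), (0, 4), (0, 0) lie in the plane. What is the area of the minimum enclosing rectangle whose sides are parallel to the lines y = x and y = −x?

98

In coordinates u = x + y, v = x − y the rectangle is axis-aligned; the map (x,y)→(u,v) scales areas by 2.
u-values: -10, -2, 4, 0; range = 4 − (-10) = 14.
v-values: 0, 10, -4, 0; range = 10 − (-4) = 14.
Area = (14 × 14) / 2 = 98.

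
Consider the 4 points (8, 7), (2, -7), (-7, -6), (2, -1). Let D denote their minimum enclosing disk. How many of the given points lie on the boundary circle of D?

By Welzl's lemma the MEC is supported by two points (diametrically opposite) or three points (on a circumcircle).
The farthest pair is (8, 7)–(-7, -6) with squared distance 394. The circle on this segment as diameter has centre (0.5, 0.5) and r² = 394/4 = 98.5.
Check (2, -7): distance² to centre = 58.5 ≤ 98.5, so it lies inside.
All remaining points lie in this disk, and no smaller disk contains both endpoints, so this is the minimum enclosing circle.
The points at distance exactly r from the centre are (8, 7), (-7, -6) — 2 points.

2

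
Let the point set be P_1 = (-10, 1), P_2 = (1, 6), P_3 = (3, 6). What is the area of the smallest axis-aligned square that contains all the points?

The bounding box has width 13 and height 5.
An axis-aligned square enclosing the set must have side ≥ max(width, height).
So the minimum side is max(13, 5) = 13.
Area = 13² = 169.

169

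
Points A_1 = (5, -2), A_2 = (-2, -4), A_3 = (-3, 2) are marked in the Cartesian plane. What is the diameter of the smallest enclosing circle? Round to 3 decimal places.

Side lengths²: A_1A_2² = 53, A_1A_3² = 80, A_2A_3² = 37.
Since A_1A_3² = 80 < 53 + 37 = 90, the triangle is acute, so the smallest enclosing circle is the circumcircle.
Circumcentre = (17/22, -5/11), r² = 9805/484.
Diameter = 2r = 2√(9805/484) ≈ 9.002.

9.002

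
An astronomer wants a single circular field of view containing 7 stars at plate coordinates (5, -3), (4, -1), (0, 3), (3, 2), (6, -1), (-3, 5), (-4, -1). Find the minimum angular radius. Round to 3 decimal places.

5.657

By Welzl's lemma the MEC is supported by two points (diametrically opposite) or three points (on a circumcircle).
The farthest pair is (5, -3)–(-3, 5) with squared distance 128. The circle on this segment as diameter has centre (1, 1) and r² = 128/4 = 32.
Check (4, -1): distance² to centre = 13 ≤ 32, so it lies inside.
All remaining points lie in this disk, and no smaller disk contains both endpoints, so this is the minimum enclosing circle.
r = √32 ≈ 5.657.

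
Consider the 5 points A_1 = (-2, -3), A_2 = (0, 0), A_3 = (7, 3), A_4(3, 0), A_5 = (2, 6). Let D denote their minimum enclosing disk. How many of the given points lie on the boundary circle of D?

3

The minimum enclosing circle is determined by three boundary points: A_1, A_3, A_5.
Their circumcentre is (81/38, 21/38) with r² = 21437/722.
The farthest remaining point A_2 is at distance² 3501/722 ≤ 21437/722.
The points at distance exactly r from the centre are A_1, A_3, A_5 — 3 points.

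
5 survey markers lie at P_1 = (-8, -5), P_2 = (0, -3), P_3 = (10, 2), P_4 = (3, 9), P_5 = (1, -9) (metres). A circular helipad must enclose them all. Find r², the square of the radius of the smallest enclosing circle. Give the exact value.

The minimum enclosing circle of a finite set is fixed by two of the points (as a diameter) or three (as a circumcircle).
The minimum enclosing circle is determined by three boundary points: P_1, P_3, P_4.
Their circumcentre is (0.58, -0.42) with r² = 94.5928.
The farthest remaining point P_5 is at distance² 73.7928 ≤ 94.5928.

94.5928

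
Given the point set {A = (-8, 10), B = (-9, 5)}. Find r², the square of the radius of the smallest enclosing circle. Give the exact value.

6.5

The smallest circle enclosing two points has them as diameter endpoints.
Centre = midpoint = (-8.5, 7.5); r² = |AB|²/4 = 26/4 = 6.5.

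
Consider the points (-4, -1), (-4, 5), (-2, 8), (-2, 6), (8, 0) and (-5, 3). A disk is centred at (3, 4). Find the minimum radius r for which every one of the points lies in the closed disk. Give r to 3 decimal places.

8.602

The required radius is the distance from (3, 4) to the farthest point.
Squared distances: 74, 50, 41, 29, 41, 65.
Maximum is 74, attained at (-4, -1).
r = √74 ≈ 8.602.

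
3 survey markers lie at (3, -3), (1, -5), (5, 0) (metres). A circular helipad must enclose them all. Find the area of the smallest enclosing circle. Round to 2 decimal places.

32.20

Call the three points A, B, C in the order given.
Side lengths²: AB² = 8, AC² = 13, BC² = 41.
Since BC² = 41 ≥ 13 + 8 = 21, the angle opposite BC is not acute, so the smallest enclosing circle has BC as diameter.
Centre = midpoint of BC = (3, -2.5), r² = 41/4 = 10.25.
Area = π·r² = π·10.25 ≈ 32.20.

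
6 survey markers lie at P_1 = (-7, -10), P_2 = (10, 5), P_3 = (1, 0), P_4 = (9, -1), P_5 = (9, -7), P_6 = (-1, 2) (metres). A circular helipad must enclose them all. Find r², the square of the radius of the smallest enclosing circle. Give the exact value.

128.5

The minimum enclosing circle of a finite set is fixed by two of the points (as a diameter) or three (as a circumcircle).
The farthest pair is P_1–P_2 with squared distance 514. The circle on this segment as diameter has centre (1.5, -2.5) and r² = 514/4 = 128.5.
Check P_3: distance² to centre = 6.5 ≤ 128.5, so it lies inside.
All remaining points lie in this disk, and no smaller disk contains both endpoints, so this is the minimum enclosing circle.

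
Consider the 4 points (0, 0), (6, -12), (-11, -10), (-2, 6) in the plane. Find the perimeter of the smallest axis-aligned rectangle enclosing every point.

Width = max x − min x = 6 − (-11) = 17.
Height = max y − min y = 6 − (-12) = 18.
Perimeter = 2(17 + 18) = 70.

70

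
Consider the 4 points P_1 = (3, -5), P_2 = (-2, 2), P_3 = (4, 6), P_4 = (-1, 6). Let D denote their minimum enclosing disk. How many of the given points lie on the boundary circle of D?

The minimum enclosing circle is determined by three boundary points: P_1, P_3, P_4.
Their circumcentre is (1.5, 15/22) with r² = 8357/242.
The farthest remaining point P_2 is at distance² 3385/242 ≤ 8357/242.
The points at distance exactly r from the centre are P_1, P_3, P_4 — 3 points.

3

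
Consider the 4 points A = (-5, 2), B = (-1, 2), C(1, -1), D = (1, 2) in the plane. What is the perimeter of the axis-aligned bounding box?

Width = max x − min x = 1 − (-5) = 6.
Height = max y − min y = 2 − (-1) = 3.
Perimeter = 2(6 + 3) = 18.

18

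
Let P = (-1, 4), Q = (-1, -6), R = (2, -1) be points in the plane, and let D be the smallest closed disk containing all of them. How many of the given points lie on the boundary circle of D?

2

Side lengths²: PQ² = 100, PR² = 34, QR² = 34.
Since PQ² = 100 ≥ 34 + 34 = 68, the angle opposite PQ is not acute, so the smallest enclosing circle has PQ as diameter.
Centre = midpoint of PQ = (-1, -1), r² = 100/4 = 25.
The points at distance exactly r from the centre are P, Q — 2 points.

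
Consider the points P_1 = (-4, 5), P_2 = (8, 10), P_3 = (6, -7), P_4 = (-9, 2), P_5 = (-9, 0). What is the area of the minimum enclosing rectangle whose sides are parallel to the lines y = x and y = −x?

In coordinates u = x + y, v = x − y the rectangle is axis-aligned; the map (x,y)→(u,v) scales areas by 2.
u-values: 1, 18, -1, -7, -9; range = 18 − (-9) = 27.
v-values: -9, -2, 13, -11, -9; range = 13 − (-11) = 24.
Area = (27 × 24) / 2 = 324.

324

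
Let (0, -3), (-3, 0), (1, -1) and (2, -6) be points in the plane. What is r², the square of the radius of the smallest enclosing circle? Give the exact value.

The minimum enclosing circle of a finite set is fixed by two of the points (as a diameter) or three (as a circumcircle).
The farthest pair is (-3, 0)–(2, -6) with squared distance 61. The circle on this segment as diameter has centre (-0.5, -3) and r² = 61/4 = 15.25.
Check (0, -3): distance² to centre = 0.25 ≤ 15.25, so it lies inside.
All remaining points lie in this disk, and no smaller disk contains both endpoints, so this is the minimum enclosing circle.

15.25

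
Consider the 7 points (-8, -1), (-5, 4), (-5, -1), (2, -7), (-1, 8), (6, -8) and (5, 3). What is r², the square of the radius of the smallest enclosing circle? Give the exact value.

79.3

The minimum enclosing circle of a finite set is fixed by two of the points (as a diameter) or three (as a circumcircle).
The minimum enclosing circle is determined by three boundary points: (-8, -1), (-1, 8), (6, -8).
Their circumcentre is (0.9, -0.7) with r² = 79.3.
The farthest remaining point (-5, 4) is at distance² 56.9 ≤ 79.3.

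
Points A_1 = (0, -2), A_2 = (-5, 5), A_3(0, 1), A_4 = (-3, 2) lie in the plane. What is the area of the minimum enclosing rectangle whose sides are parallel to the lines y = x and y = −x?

18

In coordinates u = x + y, v = x − y the rectangle is axis-aligned; the map (x,y)→(u,v) scales areas by 2.
u-values: -2, 0, 1, -1; range = 1 − (-2) = 3.
v-values: 2, -10, -1, -5; range = 2 − (-10) = 12.
Area = (3 × 12) / 2 = 18.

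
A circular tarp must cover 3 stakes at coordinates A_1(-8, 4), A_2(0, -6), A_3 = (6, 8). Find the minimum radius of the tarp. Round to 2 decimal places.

8.26

Side lengths²: A_1A_2² = 164, A_1A_3² = 212, A_2A_3² = 232.
Since A_2A_3² = 232 < 212 + 164 = 376, the triangle is acute, so the smallest enclosing circle is the circumcircle.
Circumcentre = (3/43, 97/43), r² = 126034/1849.
r = √(126034/1849) ≈ 8.26.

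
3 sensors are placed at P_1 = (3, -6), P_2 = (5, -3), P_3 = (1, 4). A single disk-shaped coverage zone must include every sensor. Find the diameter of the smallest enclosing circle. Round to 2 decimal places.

Side lengths²: P_1P_2² = 13, P_1P_3² = 104, P_2P_3² = 65.
Since P_1P_3² = 104 ≥ 65 + 13 = 78, the angle opposite P_1P_3 is not acute, so the smallest enclosing circle has P_1P_3 as diameter.
Centre = midpoint of P_1P_3 = (2, -1), r² = 104/4 = 26.
Diameter = 2r = 2√26 ≈ 10.20.

10.20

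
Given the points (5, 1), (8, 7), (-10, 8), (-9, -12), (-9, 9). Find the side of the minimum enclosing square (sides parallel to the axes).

The bounding box has width 18 and height 21.
An axis-aligned square enclosing the set must have side ≥ max(width, height).
So the minimum side is max(18, 21) = 21.

21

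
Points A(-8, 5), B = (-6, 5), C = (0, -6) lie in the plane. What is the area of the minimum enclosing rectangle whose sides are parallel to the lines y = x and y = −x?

In coordinates u = x + y, v = x − y the rectangle is axis-aligned; the map (x,y)→(u,v) scales areas by 2.
u-values: -3, -1, -6; range = -1 − (-6) = 5.
v-values: -13, -11, 6; range = 6 − (-13) = 19.
Area = (5 × 19) / 2 = 47.5.

47.5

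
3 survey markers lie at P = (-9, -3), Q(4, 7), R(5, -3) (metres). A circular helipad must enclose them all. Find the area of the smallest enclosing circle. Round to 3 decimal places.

Side lengths²: PQ² = 269, PR² = 196, QR² = 101.
Since PQ² = 269 < 196 + 101 = 297, the triangle is acute, so the smallest enclosing circle is the circumcircle.
Circumcentre = (-2, 1.35), r² = 67.9225.
Area = π·r² = π·67.9225 ≈ 213.385.

213.385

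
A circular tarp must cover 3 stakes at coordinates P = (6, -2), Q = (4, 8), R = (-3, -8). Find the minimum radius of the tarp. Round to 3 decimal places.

Side lengths²: PQ² = 104, PR² = 117, QR² = 305.
Since QR² = 305 ≥ 117 + 104 = 221, the angle opposite QR is not acute, so the smallest enclosing circle has QR as diameter.
Centre = midpoint of QR = (0.5, 0), r² = 305/4 = 76.25.
r = √(76.25) ≈ 8.732.

8.732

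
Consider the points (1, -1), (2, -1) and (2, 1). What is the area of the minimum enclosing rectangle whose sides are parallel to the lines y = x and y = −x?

In coordinates u = x + y, v = x − y the rectangle is axis-aligned; the map (x,y)→(u,v) scales areas by 2.
u-values: 0, 1, 3; range = 3 − 0 = 3.
v-values: 2, 3, 1; range = 3 − 1 = 2.
Area = (3 × 2) / 2 = 3.

3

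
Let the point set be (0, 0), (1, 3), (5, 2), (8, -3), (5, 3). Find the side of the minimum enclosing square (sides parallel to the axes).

8

The bounding box has width 8 and height 6.
An axis-aligned square enclosing the set must have side ≥ max(width, height).
So the minimum side is max(8, 6) = 8.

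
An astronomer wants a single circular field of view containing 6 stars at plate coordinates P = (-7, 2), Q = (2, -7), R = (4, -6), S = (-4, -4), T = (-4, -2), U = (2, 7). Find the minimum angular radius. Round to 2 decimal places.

A smallest enclosing disk is always determined by at most three of the input points on its boundary.
The minimum enclosing circle is determined by three boundary points: P, Q, U.
Their circumcentre is (0, 0) with r² = 53.
The farthest remaining point R is at distance² 52 ≤ 53.
r = √53 ≈ 7.28.

7.28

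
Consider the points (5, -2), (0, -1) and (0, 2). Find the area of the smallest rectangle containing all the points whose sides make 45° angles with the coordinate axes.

In coordinates u = x + y, v = x − y the rectangle is axis-aligned; the map (x,y)→(u,v) scales areas by 2.
u-values: 3, -1, 2; range = 3 − (-1) = 4.
v-values: 7, 1, -2; range = 7 − (-2) = 9.
Area = (4 × 9) / 2 = 18.

18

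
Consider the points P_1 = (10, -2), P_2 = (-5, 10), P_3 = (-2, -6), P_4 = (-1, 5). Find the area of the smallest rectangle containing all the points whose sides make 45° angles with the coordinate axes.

216

In coordinates u = x + y, v = x − y the rectangle is axis-aligned; the map (x,y)→(u,v) scales areas by 2.
u-values: 8, 5, -8, 4; range = 8 − (-8) = 16.
v-values: 12, -15, 4, -6; range = 12 − (-15) = 27.
Area = (16 × 27) / 2 = 216.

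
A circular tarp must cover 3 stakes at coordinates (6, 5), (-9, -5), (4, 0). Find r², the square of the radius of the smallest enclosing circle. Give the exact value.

81.25

Call the three points A, B, C in the order given.
Side lengths²: AB² = 325, AC² = 29, BC² = 194.
Since AB² = 325 ≥ 194 + 29 = 223, the angle opposite AB is not acute, so the smallest enclosing circle has AB as diameter.
Centre = midpoint of AB = (-1.5, 0), r² = 325/4 = 81.25.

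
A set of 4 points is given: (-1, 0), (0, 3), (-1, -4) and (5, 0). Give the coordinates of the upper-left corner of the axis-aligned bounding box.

x-range [-1, 5], y-range [-4, 3].
The upper-left corner is (-1, 3).

(-1, 3)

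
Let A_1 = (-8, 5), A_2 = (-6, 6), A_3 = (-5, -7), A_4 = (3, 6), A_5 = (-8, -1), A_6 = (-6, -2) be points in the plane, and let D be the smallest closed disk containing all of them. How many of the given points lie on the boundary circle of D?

3

A smallest enclosing disk is always determined by at most three of the input points on its boundary.
The minimum enclosing circle is determined by three boundary points: A_1, A_3, A_4.
Their circumcentre is (-181/90, 11/90) with r² = 241621/4050.
The farthest remaining point A_2 is at distance² 204361/4050 ≤ 241621/4050.
The points at distance exactly r from the centre are A_1, A_3, A_4 — 3 points.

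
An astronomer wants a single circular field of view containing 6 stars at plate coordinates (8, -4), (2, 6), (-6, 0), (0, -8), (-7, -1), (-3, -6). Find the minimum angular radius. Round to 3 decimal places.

A smallest enclosing disk is always determined by at most three of the input points on its boundary.
The minimum enclosing circle is determined by three boundary points: (8, -4), (2, 6), (-7, -1).
Their circumcentre is (15/22, -35/22) with r² = 14365/242.
The farthest remaining point (-6, 0) is at distance² 11417/242 ≤ 14365/242.
r = √(14365/242) ≈ 7.705.

7.705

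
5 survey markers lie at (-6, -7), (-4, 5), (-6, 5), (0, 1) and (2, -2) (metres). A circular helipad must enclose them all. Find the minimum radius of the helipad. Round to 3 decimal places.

6.268

The minimum enclosing circle of a finite set is fixed by two of the points (as a diameter) or three (as a circumcircle).
The minimum enclosing circle is determined by three boundary points: (-6, -7), (-6, 5), (2, -2).
Their circumcentre is (-4.1875, -1) with r² = 39.28515625.
The farthest remaining point (-4, 5) is at distance² 36.03515625 ≤ 39.28515625.
r = √(39.28515625) ≈ 6.268.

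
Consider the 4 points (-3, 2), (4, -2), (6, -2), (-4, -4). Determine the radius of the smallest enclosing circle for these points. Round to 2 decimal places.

5.27

The minimum enclosing circle is determined by three boundary points: (-3, 2), (6, -2), (-4, -4).
Their circumcentre is (43/58, -99/58) with r² = 46657/1682.
The farthest remaining point (4, -2) is at distance² 18005/1682 ≤ 46657/1682.
r = √(46657/1682) ≈ 5.27.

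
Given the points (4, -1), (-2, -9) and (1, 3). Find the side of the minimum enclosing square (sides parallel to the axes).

The bounding box has width 6 and height 12.
An axis-aligned square enclosing the set must have side ≥ max(width, height).
So the minimum side is max(6, 12) = 12.

12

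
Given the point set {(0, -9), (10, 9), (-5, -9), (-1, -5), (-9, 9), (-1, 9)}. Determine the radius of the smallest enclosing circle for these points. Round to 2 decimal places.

12.00

The minimum enclosing circle of a finite set is fixed by two of the points (as a diameter) or three (as a circumcircle).
The minimum enclosing circle is determined by three boundary points: (10, 9), (-5, -9), (-9, 9).
Their circumcentre is (0.5, 5/3) with r² = 5185/36.
The farthest remaining point (0, -9) is at distance² 4105/36 ≤ 5185/36.
r = √(5185/36) ≈ 12.00.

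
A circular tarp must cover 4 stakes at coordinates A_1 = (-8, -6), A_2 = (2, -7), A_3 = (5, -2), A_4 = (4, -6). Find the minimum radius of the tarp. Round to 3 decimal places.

6.801

The minimum enclosing circle of a finite set is fixed by two of the points (as a diameter) or three (as a circumcircle).
The farthest pair is A_1–A_3 with squared distance 185. The circle on this segment as diameter has centre (-1.5, -4) and r² = 185/4 = 46.25.
Check A_2: distance² to centre = 21.25 ≤ 46.25, so it lies inside.
All remaining points lie in this disk, and no smaller disk contains both endpoints, so this is the minimum enclosing circle.
r = √(46.25) ≈ 6.801.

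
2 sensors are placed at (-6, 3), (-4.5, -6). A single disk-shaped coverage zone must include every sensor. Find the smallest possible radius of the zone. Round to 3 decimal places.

4.562

The smallest circle enclosing two points has them as diameter endpoints.
Centre = midpoint = (-5.25, -1.5); r² = |(-6, 3)−(-4.5, -6)|²/4 = 83.25/4 = 20.8125.
r = √(20.8125) ≈ 4.562.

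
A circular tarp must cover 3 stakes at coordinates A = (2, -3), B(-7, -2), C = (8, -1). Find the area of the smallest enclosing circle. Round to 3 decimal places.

Side lengths²: AB² = 82, AC² = 40, BC² = 226.
Since BC² = 226 ≥ 82 + 40 = 122, the angle opposite BC is not acute, so the smallest enclosing circle has BC as diameter.
Centre = midpoint of BC = (0.5, -1.5), r² = 226/4 = 56.5.
Area = π·r² = π·56.5 ≈ 177.500.

177.500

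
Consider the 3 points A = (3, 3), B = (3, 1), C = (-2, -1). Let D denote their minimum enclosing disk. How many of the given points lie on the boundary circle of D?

2

Side lengths²: AB² = 4, AC² = 41, BC² = 29.
Since AC² = 41 ≥ 29 + 4 = 33, the angle opposite AC is not acute, so the smallest enclosing circle has AC as diameter.
Centre = midpoint of AC = (0.5, 1), r² = 41/4 = 10.25.
The points at distance exactly r from the centre are A, C — 2 points.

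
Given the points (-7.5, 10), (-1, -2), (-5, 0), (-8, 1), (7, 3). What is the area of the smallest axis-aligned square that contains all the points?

The bounding box has width 15 and height 12.
An axis-aligned square enclosing the set must have side ≥ max(width, height).
So the minimum side is max(15, 12) = 15.
Area = 15² = 225.

225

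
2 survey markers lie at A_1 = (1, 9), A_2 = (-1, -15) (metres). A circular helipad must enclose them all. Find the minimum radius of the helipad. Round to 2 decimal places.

12.04

The smallest circle enclosing two points has them as diameter endpoints.
Centre = midpoint = (0, -3); r² = |A_1A_2|²/4 = 580/4 = 145.
r = √145 ≈ 12.04.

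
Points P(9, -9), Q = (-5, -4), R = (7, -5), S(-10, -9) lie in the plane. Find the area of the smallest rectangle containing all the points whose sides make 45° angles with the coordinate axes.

In coordinates u = x + y, v = x − y the rectangle is axis-aligned; the map (x,y)→(u,v) scales areas by 2.
u-values: 0, -9, 2, -19; range = 2 − (-19) = 21.
v-values: 18, -1, 12, -1; range = 18 − (-1) = 19.
Area = (21 × 19) / 2 = 199.5.

199.5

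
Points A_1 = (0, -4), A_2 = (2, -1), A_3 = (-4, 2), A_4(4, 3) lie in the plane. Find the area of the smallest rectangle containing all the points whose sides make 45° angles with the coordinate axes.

In coordinates u = x + y, v = x − y the rectangle is axis-aligned; the map (x,y)→(u,v) scales areas by 2.
u-values: -4, 1, -2, 7; range = 7 − (-4) = 11.
v-values: 4, 3, -6, 1; range = 4 − (-6) = 10.
Area = (11 × 10) / 2 = 55.

55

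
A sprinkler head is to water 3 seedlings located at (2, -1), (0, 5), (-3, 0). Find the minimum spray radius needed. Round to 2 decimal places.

3.36

Call the three points A, B, C in the order given.
Side lengths²: AB² = 40, AC² = 26, BC² = 34.
Since AB² = 40 < 34 + 26 = 60, the triangle is acute, so the smallest enclosing circle is the circumcircle.
Circumcentre = (-1/14, 23/14), r² = 1105/98.
r = √(1105/98) ≈ 3.36.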